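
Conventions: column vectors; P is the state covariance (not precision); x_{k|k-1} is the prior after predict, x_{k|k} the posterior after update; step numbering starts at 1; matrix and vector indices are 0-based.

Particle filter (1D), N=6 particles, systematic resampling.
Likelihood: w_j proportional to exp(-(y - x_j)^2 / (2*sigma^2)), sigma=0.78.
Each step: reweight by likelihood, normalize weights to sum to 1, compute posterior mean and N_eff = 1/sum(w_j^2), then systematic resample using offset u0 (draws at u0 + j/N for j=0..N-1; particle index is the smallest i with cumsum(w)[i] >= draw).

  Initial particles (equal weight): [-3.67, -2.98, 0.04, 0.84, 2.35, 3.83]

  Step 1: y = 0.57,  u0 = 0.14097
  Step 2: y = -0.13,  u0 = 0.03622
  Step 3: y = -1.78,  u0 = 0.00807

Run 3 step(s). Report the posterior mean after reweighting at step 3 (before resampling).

step 1: w=[0.0000, 0.0000, 0.4386, 0.5204, 0.0409, 0.0001]  mean=0.5510  Neff=2.1511  idx=[2, 2, 3, 3, 3, 4]
step 2: w=[0.2920, 0.2920, 0.1380, 0.1380, 0.1380, 0.0019]  mean=0.3756  Neff=4.3916  idx=[0, 0, 1, 1, 2, 4]
step 3: w=[0.2434, 0.2434, 0.2434, 0.2434, 0.0131, 0.0131]  mean=0.0610  Neff=4.2127  idx=[0, 0, 1, 2, 2, 3]

post_mean = 0.0610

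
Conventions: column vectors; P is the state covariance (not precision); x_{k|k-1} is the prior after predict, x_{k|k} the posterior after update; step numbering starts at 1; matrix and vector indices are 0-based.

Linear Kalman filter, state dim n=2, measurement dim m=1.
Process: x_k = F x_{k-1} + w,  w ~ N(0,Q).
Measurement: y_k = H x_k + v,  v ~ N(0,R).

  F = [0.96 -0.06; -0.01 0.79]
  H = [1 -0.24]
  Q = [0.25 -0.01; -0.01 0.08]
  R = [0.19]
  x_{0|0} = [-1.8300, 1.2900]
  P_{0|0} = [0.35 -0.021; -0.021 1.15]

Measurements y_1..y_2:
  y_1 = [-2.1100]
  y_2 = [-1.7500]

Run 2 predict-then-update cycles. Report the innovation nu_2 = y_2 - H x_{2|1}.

innov = [0.2944]

step 1: x^-=[-1.8342, 1.0374]  P^-=[0.5791 -0.0838; -0.0838 0.7981]  S=[0.8553]  K=[0.7006; -0.3219]  nu=[-0.0268]  x^+=[-1.8530, 1.0460]  P^+=[0.1593 0.1091; 0.1091 0.7094]
step 2: x^-=[-1.8416, 0.8449]  P^-=[0.3868 0.0376; 0.0376 0.5211]  S=[0.5887]  K=[0.6416; -0.1485]  nu=[0.2944]  x^+=[-1.6527, 0.8012]  P^+=[0.1444 0.0937; 0.0937 0.5081]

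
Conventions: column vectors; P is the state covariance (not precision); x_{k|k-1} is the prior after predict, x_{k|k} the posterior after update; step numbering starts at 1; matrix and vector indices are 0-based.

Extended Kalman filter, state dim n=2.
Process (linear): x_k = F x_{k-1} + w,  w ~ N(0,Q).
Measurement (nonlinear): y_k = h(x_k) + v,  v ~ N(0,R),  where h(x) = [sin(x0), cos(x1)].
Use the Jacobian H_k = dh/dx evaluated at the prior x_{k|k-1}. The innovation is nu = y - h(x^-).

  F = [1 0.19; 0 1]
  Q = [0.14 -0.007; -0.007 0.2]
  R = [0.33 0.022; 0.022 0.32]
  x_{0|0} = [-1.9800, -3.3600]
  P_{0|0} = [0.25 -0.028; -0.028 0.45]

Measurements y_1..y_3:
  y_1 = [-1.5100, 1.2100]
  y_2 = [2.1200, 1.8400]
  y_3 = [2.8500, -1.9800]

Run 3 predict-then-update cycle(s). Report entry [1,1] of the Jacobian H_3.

H_jac[1,1] = -0.2451

step 1: x^-=[-2.6184, -3.3600]  P^-=[0.3956 0.0505; 0.0505 0.6500]  H_jac=[-0.8662 0.0000; 0.0000 -0.2167]  S=[0.6268 0.0315; 0.0315 0.3505]  K=[-0.5476 0.0180; -0.0498 -0.3973]  nu=[-1.0104, 2.1862]  x^+=[-2.0259, -4.1783]  P^+=[0.2082 0.0291; 0.0291 0.5919]
step 2: x^-=[-2.8198, -4.1783]  P^-=[0.3806 0.1345; 0.1345 0.7919]  H_jac=[-0.9487 0.0000; 0.0000 -0.8607]  S=[0.6725 0.1318; 0.1318 0.9067]  K=[-0.5268 -0.0511; -0.0436 -0.7454]  nu=[2.4363, 2.3490]  x^+=[-4.2233, -6.0356]  P^+=[0.1844 0.0325; 0.0325 0.2782]
step 3: x^-=[-5.3701, -6.0356]  P^-=[0.3468 0.0783; 0.0783 0.4782]  H_jac=[0.6113 0.0000; 0.0000 -0.2451]  S=[0.4596 0.0103; 0.0103 0.3487]  K=[0.4628 -0.0687; 0.1118 -0.3394]  nu=[2.0586, -2.9495]  x^+=[-4.2148, -4.8045]  P^+=[0.2474 0.0481; 0.0481 0.4331]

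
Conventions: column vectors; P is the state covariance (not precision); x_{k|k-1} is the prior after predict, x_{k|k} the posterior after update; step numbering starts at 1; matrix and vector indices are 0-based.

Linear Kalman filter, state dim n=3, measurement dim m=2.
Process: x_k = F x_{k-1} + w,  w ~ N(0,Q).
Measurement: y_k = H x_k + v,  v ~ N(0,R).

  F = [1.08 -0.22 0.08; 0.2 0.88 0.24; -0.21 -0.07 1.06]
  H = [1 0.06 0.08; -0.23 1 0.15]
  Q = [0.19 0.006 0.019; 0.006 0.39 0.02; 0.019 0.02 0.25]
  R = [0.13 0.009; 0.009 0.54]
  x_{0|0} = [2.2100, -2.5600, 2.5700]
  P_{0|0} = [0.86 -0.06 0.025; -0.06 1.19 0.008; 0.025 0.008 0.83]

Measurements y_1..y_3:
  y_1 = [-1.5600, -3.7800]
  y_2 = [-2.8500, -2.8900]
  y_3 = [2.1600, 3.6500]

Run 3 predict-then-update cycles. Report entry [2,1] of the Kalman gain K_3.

step 1: x^-=[3.1556, -1.1940, 2.4393]  P^-=[1.2886 -0.0701 -0.0593; -0.0701 1.3784 0.1450; -0.0593 0.1450 1.2123]  S=[1.4148 -0.2541; -0.2541 2.0937]  K=[0.8917 -0.0710; 0.1417 0.6937; 0.0634 0.1703]  nu=[-4.8391, -2.2261]  x^+=[-1.0013, -3.4240, 1.7534]  P^+=[0.1209 0.0089 -0.0765; 0.0089 0.3926 -0.0977; -0.0765 -0.0977 1.1513]
step 2: x^-=[-0.1879, -2.7925, 2.3086]  P^-=[0.3433 -0.0365 0.0321; -0.0365 0.7197 0.1800; 0.0321 0.1800 1.5997]  S=[0.4886 -0.0233; -0.0233 1.3824]  K=[0.7001 -0.0682; 0.0693 0.5474; 0.3642 0.3046]  nu=[-2.6793, -0.4870]  x^+=[-2.0305, -3.2448, 1.1845]  P^+=[0.0951 0.0003 -0.0594; 0.0003 0.3049 -0.0577; -0.0594 -0.0577 1.4118]
step 3: x^-=[-1.3843, -2.9773, 1.9091]  P^-=[0.3164 -0.0225 0.0686; -0.0225 0.6813 0.2939; 0.0686 0.2939 1.8770]  S=[0.4720 0.0126; 0.0126 1.3740]  K=[0.6810 -0.0681; 0.0745 0.5310; 0.4901 0.4028]  nu=[3.5702, 6.0225]  x^+=[0.6368, 0.4868, 6.0849]  P^+=[0.0923 -0.0013 -0.0543; -0.0013 0.2902 -0.0209; -0.0543 -0.0209 1.5357]

K[2,1] = 0.4028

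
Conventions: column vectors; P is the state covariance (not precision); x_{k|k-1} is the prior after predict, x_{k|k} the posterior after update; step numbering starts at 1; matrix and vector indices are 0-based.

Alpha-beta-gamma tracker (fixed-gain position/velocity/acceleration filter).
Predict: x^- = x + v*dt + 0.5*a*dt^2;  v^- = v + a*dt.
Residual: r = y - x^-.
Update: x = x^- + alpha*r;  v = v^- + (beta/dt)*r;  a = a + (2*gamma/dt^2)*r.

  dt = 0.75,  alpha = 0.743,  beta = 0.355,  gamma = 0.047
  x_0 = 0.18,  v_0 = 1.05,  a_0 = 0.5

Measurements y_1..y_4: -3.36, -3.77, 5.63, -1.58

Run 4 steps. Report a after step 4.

step 1: x_pred=1.1081  r=-4.4681  x^+=-2.2117  v^+=-0.6899  a^+=-0.2467
step 2: x_pred=-2.7985  r=-0.9715  x^+=-3.5203  v^+=-1.3348  a^+=-0.4090
step 3: x_pred=-4.6364  r=10.2664  x^+=2.9915  v^+=3.2179  a^+=1.3066
step 4: x_pred=5.7725  r=-7.3525  x^+=0.3096  v^+=0.7177  a^+=0.0779

a_post = 0.0779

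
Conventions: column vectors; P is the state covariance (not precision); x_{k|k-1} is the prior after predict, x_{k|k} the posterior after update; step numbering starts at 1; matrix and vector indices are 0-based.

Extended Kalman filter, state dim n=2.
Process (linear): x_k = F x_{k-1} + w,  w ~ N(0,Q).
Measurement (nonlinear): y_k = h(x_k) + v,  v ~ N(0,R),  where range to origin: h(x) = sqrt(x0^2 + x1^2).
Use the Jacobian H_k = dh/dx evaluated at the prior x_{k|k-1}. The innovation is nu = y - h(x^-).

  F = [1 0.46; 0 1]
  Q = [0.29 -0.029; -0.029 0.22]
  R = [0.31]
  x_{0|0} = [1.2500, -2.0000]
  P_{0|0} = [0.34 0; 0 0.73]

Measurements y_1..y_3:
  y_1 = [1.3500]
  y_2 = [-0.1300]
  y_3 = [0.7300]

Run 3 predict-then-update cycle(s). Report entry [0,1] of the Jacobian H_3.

step 1: x^-=[0.3300, -2.0000]  P^-=[0.7845 0.3068; 0.3068 0.9500]  H_jac=[0.1628 -0.9867]  S=[1.1571]  K=[-0.1512; -0.7669]  nu=[-0.6770]  x^+=[0.4324, -1.4808]  P^+=[0.7580 0.1726; 0.1726 0.2694]
step 2: x^-=[-0.2487, -1.4808]  P^-=[1.2638 0.2675; 0.2675 0.4894]  H_jac=[-0.1657 -0.9862]  S=[0.9081]  K=[-0.5211; -0.5803]  nu=[-1.6315]  x^+=[0.6014, -0.5340]  P^+=[1.0172 -0.0071; -0.0071 0.1836]
step 3: x^-=[0.3558, -0.5340]  P^-=[1.3396 0.0484; 0.0484 0.4036]  H_jac=[0.5545 -0.8322]  S=[0.9567]  K=[0.7343; -0.3230]  nu=[0.0884]  x^+=[0.4207, -0.5625]  P^+=[0.8237 0.2753; 0.2753 0.3038]

H_jac[0,1] = -0.8322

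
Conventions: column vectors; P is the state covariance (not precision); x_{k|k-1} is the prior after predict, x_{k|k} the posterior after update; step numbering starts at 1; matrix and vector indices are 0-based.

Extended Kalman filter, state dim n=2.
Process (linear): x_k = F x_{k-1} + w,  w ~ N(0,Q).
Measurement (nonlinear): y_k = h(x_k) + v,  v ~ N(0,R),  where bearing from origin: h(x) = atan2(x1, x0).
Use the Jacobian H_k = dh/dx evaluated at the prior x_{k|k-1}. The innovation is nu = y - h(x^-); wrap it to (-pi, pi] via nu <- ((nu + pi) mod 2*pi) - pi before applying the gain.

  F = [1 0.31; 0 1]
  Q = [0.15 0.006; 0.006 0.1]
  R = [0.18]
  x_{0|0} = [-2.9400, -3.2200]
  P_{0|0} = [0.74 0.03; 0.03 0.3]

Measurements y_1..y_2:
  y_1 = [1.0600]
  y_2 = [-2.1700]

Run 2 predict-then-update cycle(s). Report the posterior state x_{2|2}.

x_post = [-6.0002, -2.7517]

step 1: x^-=[-3.9382, -3.2200]  P^-=[0.9374 0.1290; 0.1290 0.4000]  H_jac=[0.1244 -0.1522]  S=[0.1989]  K=[0.4878; -0.2254]  nu=[-2.7670]  x^+=[-5.2879, -2.5964]  P^+=[0.8901 0.1509; 0.1509 0.3899]
step 2: x^-=[-6.0927, -2.5964]  P^-=[1.1711 0.2777; 0.2777 0.4899]  H_jac=[0.0592 -0.1389]  S=[0.1890]  K=[0.1627; -0.2731]  nu=[0.5687]  x^+=[-6.0002, -2.7517]  P^+=[1.1661 0.2861; 0.2861 0.4758]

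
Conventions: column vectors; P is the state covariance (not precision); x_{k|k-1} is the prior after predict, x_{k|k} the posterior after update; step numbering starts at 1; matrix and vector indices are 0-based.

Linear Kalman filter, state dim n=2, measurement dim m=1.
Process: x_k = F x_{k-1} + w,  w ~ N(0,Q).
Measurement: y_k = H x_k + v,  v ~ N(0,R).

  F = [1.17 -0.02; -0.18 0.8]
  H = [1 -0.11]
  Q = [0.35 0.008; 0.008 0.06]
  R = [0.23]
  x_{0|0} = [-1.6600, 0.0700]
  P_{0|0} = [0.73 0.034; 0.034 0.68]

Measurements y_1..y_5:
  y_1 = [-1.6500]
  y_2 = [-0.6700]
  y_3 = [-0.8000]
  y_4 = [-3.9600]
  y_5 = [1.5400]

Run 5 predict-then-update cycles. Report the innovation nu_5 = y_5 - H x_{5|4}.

innov = [5.2647]

step 1: x^-=[-1.9436, 0.3548]  P^-=[1.3480 -0.1247; -0.1247 0.5091]  S=[1.6116]  K=[0.8449; -0.1121]  nu=[0.3326]  x^+=[-1.6625, 0.3175]  P^+=[0.1974 0.0280; 0.0280 0.4888]
step 2: x^-=[-1.9515, 0.5533]  P^-=[0.6191 -0.0151; -0.0151 0.3712]  S=[0.8569]  K=[0.7244; -0.0653]  nu=[1.3424]  x^+=[-0.9791, 0.4656]  P^+=[0.1694 0.0254; 0.0254 0.3675]
step 3: x^-=[-1.1548, 0.5488]  P^-=[0.5809 -0.0097; -0.0097 0.2934]  S=[0.8165]  K=[0.7127; -0.0514]  nu=[0.4152]  x^+=[-0.8589, 0.5274]  P^+=[0.1661 0.0202; 0.0202 0.2912]
step 4: x^-=[-1.0155, 0.5765]  P^-=[0.5766 -0.0127; -0.0127 0.2459]  S=[0.8124]  K=[0.7115; -0.0489]  nu=[-2.8811]  x^+=[-3.0654, 0.7174]  P^+=[0.1654 0.0156; 0.0156 0.2440]
step 5: x^-=[-3.6008, 1.1257]  P^-=[0.5757 -0.0161; -0.0161 0.2170]  S=[0.8119]  K=[0.7113; -0.0492]  nu=[5.2647]  x^+=[0.1439, 0.8666]  P^+=[0.1650 0.0123; 0.0123 0.2151]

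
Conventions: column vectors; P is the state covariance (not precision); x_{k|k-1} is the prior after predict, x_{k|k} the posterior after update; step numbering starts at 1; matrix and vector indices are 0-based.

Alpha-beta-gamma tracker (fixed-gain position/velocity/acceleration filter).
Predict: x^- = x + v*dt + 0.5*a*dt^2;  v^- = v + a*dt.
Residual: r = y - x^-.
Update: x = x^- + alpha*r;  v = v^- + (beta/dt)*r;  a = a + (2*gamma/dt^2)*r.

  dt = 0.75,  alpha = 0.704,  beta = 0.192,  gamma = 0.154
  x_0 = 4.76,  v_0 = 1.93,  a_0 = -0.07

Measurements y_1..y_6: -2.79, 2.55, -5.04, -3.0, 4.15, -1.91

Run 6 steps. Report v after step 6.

step 1: x_pred=6.1878  r=-8.9778  x^+=-0.1326  v^+=-0.4208  a^+=-4.9859
step 2: x_pred=-1.8505  r=4.4005  x^+=1.2475  v^+=-3.0337  a^+=-2.5764
step 3: x_pred=-1.7524  r=-3.2876  x^+=-4.0669  v^+=-5.8076  a^+=-4.3765
step 4: x_pred=-9.6535  r=6.6535  x^+=-4.9694  v^+=-7.3867  a^+=-0.7334
step 5: x_pred=-10.7157  r=14.8657  x^+=-0.2502  v^+=-4.1311  a^+=7.4064
step 6: x_pred=-1.2655  r=-0.6445  x^+=-1.7192  v^+=1.2587  a^+=7.0535

v_post = 1.2587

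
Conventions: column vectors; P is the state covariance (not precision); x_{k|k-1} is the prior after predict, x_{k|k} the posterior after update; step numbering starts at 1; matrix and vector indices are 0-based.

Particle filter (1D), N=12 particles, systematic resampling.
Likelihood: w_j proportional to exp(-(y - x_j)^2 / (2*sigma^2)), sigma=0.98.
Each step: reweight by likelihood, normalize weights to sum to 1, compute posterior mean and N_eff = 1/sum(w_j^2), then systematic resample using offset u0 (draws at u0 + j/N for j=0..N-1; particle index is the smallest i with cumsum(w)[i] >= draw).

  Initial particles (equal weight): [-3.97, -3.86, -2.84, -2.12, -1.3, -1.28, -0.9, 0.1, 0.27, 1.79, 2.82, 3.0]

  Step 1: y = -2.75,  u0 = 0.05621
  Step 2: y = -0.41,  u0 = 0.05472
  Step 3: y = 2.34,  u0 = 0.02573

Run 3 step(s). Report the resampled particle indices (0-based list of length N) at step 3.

step 1: w=[0.1263, 0.1444, 0.2730, 0.2230, 0.0918, 0.0890, 0.0462, 0.0040, 0.0024, 0.0000, 0.0000, 0.0000]  mean=-2.5806  Neff=5.5692  idx=[0, 1, 1, 2, 2, 2, 3, 3, 3, 4, 5, 6]
step 2: w=[0.0005, 0.0007, 0.0007, 0.0153, 0.0153, 0.0153, 0.0723, 0.0723, 0.0723, 0.2194, 0.2235, 0.2924]  mean=-1.4319  Neff=5.0003  idx=[6, 7, 8, 9, 9, 9, 10, 10, 11, 11, 11, 11]
step 3: w=[0.0014, 0.0014, 0.0014, 0.0454, 0.0454, 0.0454, 0.0490, 0.0490, 0.1904, 0.1904, 0.1904, 0.1904]  mean=-0.9970  Neff=6.4127  idx=[3, 5, 7, 8, 8, 9, 9, 9, 10, 10, 11, 11]

resampled_idx = [3, 5, 7, 8, 8, 9, 9, 9, 10, 10, 11, 11]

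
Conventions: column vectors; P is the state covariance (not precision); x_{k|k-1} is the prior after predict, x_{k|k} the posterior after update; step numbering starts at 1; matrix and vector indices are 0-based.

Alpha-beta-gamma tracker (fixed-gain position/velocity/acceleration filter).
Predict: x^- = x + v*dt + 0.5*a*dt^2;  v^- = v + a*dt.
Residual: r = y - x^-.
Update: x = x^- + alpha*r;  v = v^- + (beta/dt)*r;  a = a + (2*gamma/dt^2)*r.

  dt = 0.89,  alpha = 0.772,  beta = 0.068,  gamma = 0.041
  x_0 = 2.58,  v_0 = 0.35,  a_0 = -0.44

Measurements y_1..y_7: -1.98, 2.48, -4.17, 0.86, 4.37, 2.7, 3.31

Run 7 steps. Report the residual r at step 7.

resid = 2.1308

step 1: x_pred=2.7172  r=-4.6972  x^+=-0.9090  v^+=-0.4005  a^+=-0.9263
step 2: x_pred=-1.6323  r=4.1123  x^+=1.5424  v^+=-0.9107  a^+=-0.5006
step 3: x_pred=0.5337  r=-4.7037  x^+=-3.0976  v^+=-1.7155  a^+=-0.9875
step 4: x_pred=-5.0155  r=5.8755  x^+=-0.4796  v^+=-2.1455  a^+=-0.3792
step 5: x_pred=-2.5393  r=6.9093  x^+=2.7947  v^+=-1.9551  a^+=0.3360
step 6: x_pred=1.1877  r=1.5123  x^+=2.3552  v^+=-1.5405  a^+=0.4926
step 7: x_pred=1.1792  r=2.1308  x^+=2.8242  v^+=-0.9393  a^+=0.7132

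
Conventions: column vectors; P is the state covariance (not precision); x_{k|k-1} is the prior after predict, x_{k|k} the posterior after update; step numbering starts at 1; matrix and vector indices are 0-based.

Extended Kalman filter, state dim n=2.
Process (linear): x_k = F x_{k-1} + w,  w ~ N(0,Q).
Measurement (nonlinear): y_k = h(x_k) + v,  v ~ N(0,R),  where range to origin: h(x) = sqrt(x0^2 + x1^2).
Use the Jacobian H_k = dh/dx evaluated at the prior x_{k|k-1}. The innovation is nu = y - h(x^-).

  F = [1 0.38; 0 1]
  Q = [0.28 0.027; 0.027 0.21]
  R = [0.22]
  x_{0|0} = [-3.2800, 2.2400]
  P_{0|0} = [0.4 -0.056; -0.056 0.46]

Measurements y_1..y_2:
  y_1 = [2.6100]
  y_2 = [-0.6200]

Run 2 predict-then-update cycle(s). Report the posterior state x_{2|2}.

x_post = [-0.4839, 0.3815]

step 1: x^-=[-2.4288, 2.2400]  P^-=[0.7039 0.1458; 0.1458 0.6700]  H_jac=[-0.7351 0.6780]  S=[0.7630]  K=[-0.5486; 0.4549]  nu=[-0.6940]  x^+=[-2.0481, 1.9243]  P^+=[0.4742 0.3362; 0.3362 0.5121]
step 2: x^-=[-1.3168, 1.9243]  P^-=[1.0837 0.5578; 0.5578 0.7221]  H_jac=[-0.5647 0.8253]  S=[0.5375]  K=[-0.2822; 0.5227]  nu=[-2.9517]  x^+=[-0.4839, 0.3815]  P^+=[1.0409 0.6371; 0.6371 0.5753]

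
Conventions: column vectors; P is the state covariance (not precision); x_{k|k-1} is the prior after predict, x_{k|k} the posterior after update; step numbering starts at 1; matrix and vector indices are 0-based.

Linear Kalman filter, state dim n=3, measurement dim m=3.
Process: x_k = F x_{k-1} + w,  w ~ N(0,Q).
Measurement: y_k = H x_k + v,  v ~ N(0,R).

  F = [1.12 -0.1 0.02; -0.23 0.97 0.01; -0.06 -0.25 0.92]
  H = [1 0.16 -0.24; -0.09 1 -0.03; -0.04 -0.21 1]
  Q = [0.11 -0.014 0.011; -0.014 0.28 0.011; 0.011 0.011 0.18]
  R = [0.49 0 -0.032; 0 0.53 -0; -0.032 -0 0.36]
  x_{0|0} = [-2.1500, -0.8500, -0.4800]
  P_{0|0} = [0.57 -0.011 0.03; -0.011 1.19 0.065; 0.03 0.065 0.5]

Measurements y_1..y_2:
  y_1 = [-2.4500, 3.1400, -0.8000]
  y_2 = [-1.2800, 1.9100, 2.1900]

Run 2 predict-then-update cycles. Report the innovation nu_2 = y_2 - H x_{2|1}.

innov = [1.5731, -1.0434, 3.3809]

step 1: x^-=[-2.3326, -0.3348, -0.1001]  P^-=[0.8407 -0.2870 0.0392; -0.2870 1.4359 -0.2136; 0.0392 -0.2136 0.6461]  S=[1.3104 -0.0721 -0.2122; -0.0721 2.0380 -0.5303; -0.2122 -0.5303 1.1525]  K=[0.6102 -0.1282 0.1105; 0.0146 0.6906 -0.1166; -0.0123 0.0438 0.6160]  nu=[-0.0879, 3.2619, -0.8635]  x^+=[-2.8997, 2.0171, -0.4881]  P^+=[0.3076 -0.0395 0.0243; -0.0395 0.3634 0.0323; 0.0243 0.0323 0.2299]
step 2: x^-=[-3.4591, 2.6187, -0.7794]  P^-=[0.5094 -0.1715 0.0363; -0.1715 0.6564 -0.0472; 0.0363 -0.0472 0.3797]  S=[0.9693 -0.0959 -0.1017; -0.0959 1.2247 -0.1945; -0.1017 -0.1945 0.7835]  K=[0.4862 -0.1247 0.0985; -0.0143 0.5332 -0.0969; -0.0089 0.0284 0.5013]  nu=[1.5731, -1.0434, 3.3809]  x^+=[-2.2313, 1.7122, 0.8718]  P^+=[0.2470 -0.0432 0.0207; -0.0432 0.2794 0.0225; 0.0207 0.0225 0.1863]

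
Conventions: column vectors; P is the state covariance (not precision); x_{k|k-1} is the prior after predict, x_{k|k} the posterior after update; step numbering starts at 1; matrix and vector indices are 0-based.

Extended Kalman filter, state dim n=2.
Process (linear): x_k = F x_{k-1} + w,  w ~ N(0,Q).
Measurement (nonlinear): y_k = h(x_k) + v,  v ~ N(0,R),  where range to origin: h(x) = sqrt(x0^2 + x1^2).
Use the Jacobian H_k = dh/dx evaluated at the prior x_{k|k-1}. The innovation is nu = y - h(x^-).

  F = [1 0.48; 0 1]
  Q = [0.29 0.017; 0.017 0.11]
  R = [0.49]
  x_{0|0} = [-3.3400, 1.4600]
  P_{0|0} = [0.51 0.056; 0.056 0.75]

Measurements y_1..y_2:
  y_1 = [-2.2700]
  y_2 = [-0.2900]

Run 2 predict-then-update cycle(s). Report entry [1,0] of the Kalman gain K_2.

step 1: x^-=[-2.6392, 1.4600]  P^-=[1.0266 0.4330; 0.4330 0.8600]  H_jac=[-0.8750 0.4841]  S=[1.1107]  K=[-0.6200; 0.0337]  nu=[-5.2861]  x^+=[0.6383, 1.2820]  P^+=[0.5996 0.4562; 0.4562 0.8587]
step 2: x^-=[1.2537, 1.2820]  P^-=[1.5254 0.8854; 0.8854 0.9687]  H_jac=[0.6992 0.7150]  S=[2.6160]  K=[0.6497; 0.5014]  nu=[-2.0831]  x^+=[-0.0996, 0.2375]  P^+=[0.4213 0.0333; 0.0333 0.3111]

K[1,0] = 0.5014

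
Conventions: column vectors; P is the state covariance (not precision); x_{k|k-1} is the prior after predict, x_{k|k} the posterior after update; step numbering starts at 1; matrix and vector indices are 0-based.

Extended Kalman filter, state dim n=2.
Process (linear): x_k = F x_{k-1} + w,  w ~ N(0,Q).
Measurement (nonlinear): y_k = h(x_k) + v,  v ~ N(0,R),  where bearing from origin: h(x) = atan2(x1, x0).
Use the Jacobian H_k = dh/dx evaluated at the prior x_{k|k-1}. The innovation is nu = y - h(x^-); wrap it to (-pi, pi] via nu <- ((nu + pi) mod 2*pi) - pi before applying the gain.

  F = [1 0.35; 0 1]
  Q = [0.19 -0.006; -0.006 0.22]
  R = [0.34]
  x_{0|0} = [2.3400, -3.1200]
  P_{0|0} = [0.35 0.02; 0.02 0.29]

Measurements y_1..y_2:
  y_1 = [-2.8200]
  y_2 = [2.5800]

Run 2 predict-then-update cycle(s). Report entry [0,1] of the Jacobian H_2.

H_jac[0,1] = -0.0547

step 1: x^-=[1.2480, -3.1200]  P^-=[0.5895 0.1155; 0.1155 0.5100]  H_jac=[0.2763 0.1105]  S=[0.3983]  K=[0.4410; 0.2216]  nu=[-1.6297]  x^+=[0.5293, -3.4812]  P^+=[0.5121 0.0766; 0.0766 0.4904]
step 2: x^-=[-0.6892, -3.4812]  P^-=[0.8157 0.2422; 0.2422 0.7104]  H_jac=[0.2764 -0.0547]  S=[0.3971]  K=[0.5344; 0.0707]  nu=[-1.9370]  x^+=[-1.7243, -3.6182]  P^+=[0.7023 0.2272; 0.2272 0.7084]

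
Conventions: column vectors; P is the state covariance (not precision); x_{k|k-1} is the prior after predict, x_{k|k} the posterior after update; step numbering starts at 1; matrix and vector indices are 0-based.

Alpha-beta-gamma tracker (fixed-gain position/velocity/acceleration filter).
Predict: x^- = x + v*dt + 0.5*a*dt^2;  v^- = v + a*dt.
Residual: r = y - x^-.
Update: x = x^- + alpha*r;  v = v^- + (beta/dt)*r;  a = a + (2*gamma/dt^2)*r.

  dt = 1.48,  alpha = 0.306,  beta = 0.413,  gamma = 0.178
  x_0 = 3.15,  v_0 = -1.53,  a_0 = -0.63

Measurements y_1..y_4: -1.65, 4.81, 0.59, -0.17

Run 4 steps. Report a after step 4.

step 1: x_pred=0.1956  r=-1.8456  x^+=-0.3691  v^+=-2.9774  a^+=-0.9300
step 2: x_pred=-5.7942  r=10.6042  x^+=-2.5493  v^+=-1.3946  a^+=0.7935
step 3: x_pred=-3.7443  r=4.3343  x^+=-2.4180  v^+=0.9893  a^+=1.4980
step 4: x_pred=0.6867  r=-0.8567  x^+=0.4245  v^+=2.9672  a^+=1.3587

a_post = 1.3587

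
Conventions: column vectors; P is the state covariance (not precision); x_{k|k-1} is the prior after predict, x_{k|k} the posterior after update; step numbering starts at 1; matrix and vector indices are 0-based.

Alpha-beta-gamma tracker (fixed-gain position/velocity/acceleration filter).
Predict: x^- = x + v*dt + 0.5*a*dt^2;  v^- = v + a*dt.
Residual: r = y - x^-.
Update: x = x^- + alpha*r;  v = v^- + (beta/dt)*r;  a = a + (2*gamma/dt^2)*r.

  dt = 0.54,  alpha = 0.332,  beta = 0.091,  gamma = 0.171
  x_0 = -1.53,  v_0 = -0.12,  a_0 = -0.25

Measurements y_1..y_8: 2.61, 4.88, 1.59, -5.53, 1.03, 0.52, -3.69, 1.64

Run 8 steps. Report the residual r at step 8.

resid = 21.8799

step 1: x_pred=-1.6313  r=4.2412  x^+=-0.2232  v^+=0.4597  a^+=4.7243
step 2: x_pred=0.7139  r=4.1661  x^+=2.0970  v^+=3.7129  a^+=9.6105
step 3: x_pred=5.5032  r=-3.9132  x^+=4.2040  v^+=8.2431  a^+=5.0209
step 4: x_pred=9.3874  r=-14.9174  x^+=4.4348  v^+=8.4405  a^+=-12.4748
step 5: x_pred=7.1739  r=-6.1439  x^+=5.1341  v^+=0.6688  a^+=-19.6806
step 6: x_pred=2.6258  r=-2.1058  x^+=1.9267  v^+=-10.3136  a^+=-22.1504
step 7: x_pred=-6.8722  r=3.1822  x^+=-5.8157  v^+=-21.7385  a^+=-18.4182
step 8: x_pred=-20.2399  r=21.8799  x^+=-12.9757  v^+=-27.9972  a^+=7.2434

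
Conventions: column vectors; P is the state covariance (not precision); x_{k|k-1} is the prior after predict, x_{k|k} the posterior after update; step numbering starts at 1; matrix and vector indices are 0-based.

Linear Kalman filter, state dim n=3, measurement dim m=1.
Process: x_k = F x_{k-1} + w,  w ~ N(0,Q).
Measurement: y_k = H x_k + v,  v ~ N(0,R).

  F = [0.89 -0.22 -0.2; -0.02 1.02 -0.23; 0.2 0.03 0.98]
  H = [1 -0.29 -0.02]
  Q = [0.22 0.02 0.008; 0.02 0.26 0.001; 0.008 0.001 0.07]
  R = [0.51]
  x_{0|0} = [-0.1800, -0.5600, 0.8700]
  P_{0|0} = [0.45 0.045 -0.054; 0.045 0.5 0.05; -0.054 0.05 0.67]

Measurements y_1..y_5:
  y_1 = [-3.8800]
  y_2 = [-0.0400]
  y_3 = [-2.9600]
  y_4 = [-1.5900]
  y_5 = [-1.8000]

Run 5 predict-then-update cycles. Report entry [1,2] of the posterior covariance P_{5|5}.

P_post[1,2] = -0.4708

step 1: x^-=[-0.2110, -0.7677, 0.7998]  P^-=[0.6334 -0.0252 -0.1033; -0.0252 0.7900 -0.0742; -0.1033 -0.0742 0.7142]  S=[1.2280]  K=[0.5234; -0.2059; -0.0782]  nu=[-3.8756]  x^+=[-2.2397, 0.0301, 1.1030]  P^+=[0.2970 0.1072 -0.0530; 0.1072 0.7380 -0.0940; -0.0530 -0.0940 0.7067]
step 2: x^-=[-2.2205, -0.1782, 0.6340]  P^-=[0.4879 0.0044 -0.1077; 0.0044 1.1045 -0.2049; -0.1077 -0.2049 0.7362]  S=[1.0904]  K=[0.4482; -0.2859; -0.0578]  nu=[2.1416]  x^+=[-1.2607, -0.7906, 0.5103]  P^+=[0.2688 0.1442 -0.0795; 0.1442 1.0154 -0.2229; -0.0795 -0.2229 0.7326]
step 3: x^-=[-1.0501, -0.8985, 0.2242]  P^-=[0.4636 0.0027 -0.1137; 0.0027 1.4532 -0.3209; -0.1137 -0.3209 0.7427]  S=[1.0953]  K=[0.4246; -0.3764; -0.0324]  nu=[-2.1659]  x^+=[-1.9698, -0.0832, 0.2943]  P^+=[0.2661 0.1778 -0.0986; 0.1778 1.2980 -0.3342; -0.0986 -0.3342 0.7416]
step 4: x^-=[-1.7936, -0.1132, -0.1080]  P^-=[0.4594 -0.0087 -0.1096; -0.0087 1.7985 -0.4167; -0.1096 -0.4167 0.7379]  S=[1.1255]  K=[0.4123; -0.4637; -0.0031]  nu=[0.1687]  x^+=[-1.7241, -0.1914, -0.1086]  P^+=[0.2680 0.2065 -0.1082; 0.2065 1.5565 -0.4183; -0.1082 -0.4183 0.7379]
step 5: x^-=[-1.4706, -0.1358, -0.4569]  P^-=[0.4580 -0.0258 -0.1001; -0.0258 2.1053 -0.4849; -0.1001 -0.4849 0.7262]  S=[1.1587]  K=[0.4034; -0.5409; 0.0225]  nu=[-0.3779]  x^+=[-1.6231, 0.0686, -0.4654]  P^+=[0.2694 0.2270 -0.1106; 0.2270 1.7664 -0.4708; -0.1106 -0.4708 0.7257]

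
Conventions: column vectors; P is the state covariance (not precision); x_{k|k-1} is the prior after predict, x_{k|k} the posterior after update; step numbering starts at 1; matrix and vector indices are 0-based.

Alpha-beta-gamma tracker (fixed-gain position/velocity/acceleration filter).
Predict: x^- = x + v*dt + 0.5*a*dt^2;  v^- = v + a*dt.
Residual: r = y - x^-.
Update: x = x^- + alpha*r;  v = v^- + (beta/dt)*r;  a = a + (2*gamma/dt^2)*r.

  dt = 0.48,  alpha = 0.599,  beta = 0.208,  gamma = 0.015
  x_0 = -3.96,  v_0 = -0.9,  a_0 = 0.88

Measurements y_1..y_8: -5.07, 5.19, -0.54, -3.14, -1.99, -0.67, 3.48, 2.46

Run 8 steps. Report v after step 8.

v_post = 3.0145

step 1: x_pred=-4.2906  r=-0.7794  x^+=-4.7575  v^+=-0.8153  a^+=0.7785
step 2: x_pred=-5.0591  r=10.2491  x^+=1.0801  v^+=3.9997  a^+=2.1130
step 3: x_pred=3.2434  r=-3.7834  x^+=0.9771  v^+=3.3745  a^+=1.6204
step 4: x_pred=2.7835  r=-5.9235  x^+=-0.7647  v^+=1.5854  a^+=0.8491
step 5: x_pred=0.0941  r=-2.0841  x^+=-1.1543  v^+=1.0898  a^+=0.5778
step 6: x_pred=-0.5646  r=-0.1054  x^+=-0.6277  v^+=1.3215  a^+=0.5640
step 7: x_pred=0.0716  r=3.4084  x^+=2.1132  v^+=3.0692  a^+=1.0078
step 8: x_pred=3.7025  r=-1.2425  x^+=2.9583  v^+=3.0145  a^+=0.8460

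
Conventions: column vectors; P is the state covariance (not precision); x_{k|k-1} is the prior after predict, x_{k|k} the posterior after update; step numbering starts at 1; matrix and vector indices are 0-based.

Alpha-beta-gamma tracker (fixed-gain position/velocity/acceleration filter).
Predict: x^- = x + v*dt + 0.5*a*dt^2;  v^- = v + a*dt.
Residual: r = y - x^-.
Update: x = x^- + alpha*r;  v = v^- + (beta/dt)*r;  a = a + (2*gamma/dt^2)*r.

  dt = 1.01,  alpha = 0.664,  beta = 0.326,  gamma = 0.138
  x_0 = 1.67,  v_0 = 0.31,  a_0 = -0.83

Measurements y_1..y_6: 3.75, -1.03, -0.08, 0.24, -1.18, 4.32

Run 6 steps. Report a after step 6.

a_post = 2.4735

step 1: x_pred=1.5598  r=2.1902  x^+=3.0141  v^+=0.1786  a^+=-0.2374
step 2: x_pred=3.0734  r=-4.1034  x^+=0.3488  v^+=-1.3856  a^+=-1.3476
step 3: x_pred=-1.7381  r=1.6581  x^+=-0.6371  v^+=-2.2115  a^+=-0.8990
step 4: x_pred=-3.3293  r=3.5693  x^+=-0.9593  v^+=-1.9675  a^+=0.0667
step 5: x_pred=-2.9124  r=1.7324  x^+=-1.7621  v^+=-1.3409  a^+=0.5354
step 6: x_pred=-2.8434  r=7.1634  x^+=1.9131  v^+=1.5120  a^+=2.4735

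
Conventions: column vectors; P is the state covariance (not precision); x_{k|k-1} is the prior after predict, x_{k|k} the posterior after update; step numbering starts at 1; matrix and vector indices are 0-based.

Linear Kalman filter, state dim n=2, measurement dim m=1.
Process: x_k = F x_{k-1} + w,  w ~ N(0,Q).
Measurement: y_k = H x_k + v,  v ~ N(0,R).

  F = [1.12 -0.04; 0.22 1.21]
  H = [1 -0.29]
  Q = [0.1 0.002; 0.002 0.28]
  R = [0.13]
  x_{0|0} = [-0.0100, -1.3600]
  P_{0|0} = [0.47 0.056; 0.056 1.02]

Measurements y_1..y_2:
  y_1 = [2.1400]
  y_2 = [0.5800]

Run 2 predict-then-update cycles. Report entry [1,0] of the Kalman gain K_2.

K[1,0] = -0.7715

step 1: x^-=[0.0432, -1.6478]  P^-=[0.6862 0.1438; 0.1438 1.8259]  S=[0.8863]  K=[0.7271; -0.4352]  nu=[1.6189]  x^+=[1.2204, -2.3523]  P^+=[0.2176 0.4243; 0.4243 1.6581]
step 2: x^-=[1.4609, -2.5778]  P^-=[0.3376 0.5466; 0.5466 2.9441]  S=[0.3981]  K=[0.4497; -0.7715]  nu=[-1.6285]  x^+=[0.7286, -1.3213]  P^+=[0.2570 0.6847; 0.6847 2.7071]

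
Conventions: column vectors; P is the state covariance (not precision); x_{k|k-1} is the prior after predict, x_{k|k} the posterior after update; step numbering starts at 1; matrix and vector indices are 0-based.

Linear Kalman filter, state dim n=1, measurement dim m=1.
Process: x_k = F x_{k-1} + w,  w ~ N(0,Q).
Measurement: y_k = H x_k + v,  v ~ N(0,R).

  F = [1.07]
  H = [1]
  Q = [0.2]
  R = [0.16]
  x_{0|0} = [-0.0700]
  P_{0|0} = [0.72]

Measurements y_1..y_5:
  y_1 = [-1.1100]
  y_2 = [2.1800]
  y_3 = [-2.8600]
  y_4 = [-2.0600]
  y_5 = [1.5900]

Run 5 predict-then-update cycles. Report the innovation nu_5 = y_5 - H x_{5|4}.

step 1: x^-=[-0.0749]  P^-=[1.0243]  S=[1.1843]  K=[0.8649]  nu=[-1.0351]  x^+=[-0.9702]  P^+=[0.1384]
step 2: x^-=[-1.0381]  P^-=[0.3584]  S=[0.5184]  K=[0.6914]  nu=[3.2181]  x^+=[1.1868]  P^+=[0.1106]
step 3: x^-=[1.2699]  P^-=[0.3266]  S=[0.4866]  K=[0.6712]  nu=[-4.1299]  x^+=[-1.5022]  P^+=[0.1074]
step 4: x^-=[-1.6073]  P^-=[0.3230]  S=[0.4830]  K=[0.6687]  nu=[-0.4527]  x^+=[-1.9100]  P^+=[0.1070]
step 5: x^-=[-2.0437]  P^-=[0.3225]  S=[0.4825]  K=[0.6684]  nu=[3.6337]  x^+=[0.3850]  P^+=[0.1069]

innov = [3.6337]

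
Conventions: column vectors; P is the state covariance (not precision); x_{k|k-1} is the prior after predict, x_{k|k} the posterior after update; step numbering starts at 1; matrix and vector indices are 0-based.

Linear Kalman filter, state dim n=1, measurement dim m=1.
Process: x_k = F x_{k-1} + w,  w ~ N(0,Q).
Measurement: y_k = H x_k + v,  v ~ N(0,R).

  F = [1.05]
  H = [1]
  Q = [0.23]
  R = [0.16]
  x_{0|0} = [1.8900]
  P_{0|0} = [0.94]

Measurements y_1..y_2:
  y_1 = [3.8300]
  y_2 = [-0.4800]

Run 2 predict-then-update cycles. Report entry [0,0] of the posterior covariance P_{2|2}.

P_post[0,0] = 0.1132

step 1: x^-=[1.9845]  P^-=[1.2664]  S=[1.4264]  K=[0.8878]  nu=[1.8455]  x^+=[3.6230]  P^+=[0.1421]
step 2: x^-=[3.8041]  P^-=[0.3866]  S=[0.5466]  K=[0.7073]  nu=[-4.2841]  x^+=[0.7740]  P^+=[0.1132]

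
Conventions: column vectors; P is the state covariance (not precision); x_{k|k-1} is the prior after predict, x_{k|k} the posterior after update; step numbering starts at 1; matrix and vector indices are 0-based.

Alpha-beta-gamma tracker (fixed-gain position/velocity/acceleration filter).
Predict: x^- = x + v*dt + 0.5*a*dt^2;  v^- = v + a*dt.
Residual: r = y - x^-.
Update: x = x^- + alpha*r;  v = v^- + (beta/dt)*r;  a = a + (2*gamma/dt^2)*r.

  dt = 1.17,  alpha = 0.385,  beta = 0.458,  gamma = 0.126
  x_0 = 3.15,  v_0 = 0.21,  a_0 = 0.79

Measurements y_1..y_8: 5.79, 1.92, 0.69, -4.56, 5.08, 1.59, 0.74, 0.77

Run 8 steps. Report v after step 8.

step 1: x_pred=3.9364  r=1.8536  x^+=4.6500  v^+=1.8599  a^+=1.1312
step 2: x_pred=7.6004  r=-5.6804  x^+=5.4134  v^+=0.9598  a^+=0.0855
step 3: x_pred=6.5950  r=-5.9050  x^+=4.3216  v^+=-1.2516  a^+=-1.0015
step 4: x_pred=2.1717  r=-6.7317  x^+=-0.4200  v^+=-5.0585  a^+=-2.2407
step 5: x_pred=-7.8722  r=12.9522  x^+=-2.8856  v^+=-2.6100  a^+=0.1436
step 6: x_pred=-5.8410  r=7.4310  x^+=-2.9801  v^+=0.4669  a^+=1.5116
step 7: x_pred=-1.3992  r=2.1392  x^+=-0.5756  v^+=3.0729  a^+=1.9054
step 8: x_pred=4.3238  r=-3.5538  x^+=2.9556  v^+=3.9110  a^+=1.2512

v_post = 3.9110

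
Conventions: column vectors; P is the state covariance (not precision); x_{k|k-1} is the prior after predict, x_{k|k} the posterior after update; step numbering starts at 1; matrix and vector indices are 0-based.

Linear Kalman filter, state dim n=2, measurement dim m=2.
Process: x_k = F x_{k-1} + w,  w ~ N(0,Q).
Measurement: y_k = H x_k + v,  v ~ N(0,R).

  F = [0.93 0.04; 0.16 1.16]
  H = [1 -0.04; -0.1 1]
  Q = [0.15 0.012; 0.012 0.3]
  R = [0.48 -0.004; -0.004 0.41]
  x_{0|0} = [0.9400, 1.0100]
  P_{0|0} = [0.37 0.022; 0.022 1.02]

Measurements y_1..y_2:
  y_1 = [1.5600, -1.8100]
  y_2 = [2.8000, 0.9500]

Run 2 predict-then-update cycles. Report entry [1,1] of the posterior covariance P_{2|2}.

P_post[1,1] = 0.2706

step 1: x^-=[0.9146, 1.3220]  P^-=[0.4733 0.1383; 0.1383 1.6902]  S=[0.9449 0.0199; 0.0199 2.0772]  K=[0.4942 0.0390; 0.0578 0.8064]  nu=[0.6983, -3.0405]  x^+=[1.1410, -1.0897]  P^+=[0.2386 0.0379; 0.0379 0.3342]
step 2: x^-=[1.0175, -1.0815]  P^-=[0.3597 0.1041; 0.1041 0.7699]  S=[0.8326 0.0338; 0.0338 1.1626]  K=[0.4251 0.0463; 0.0616 0.6514]  nu=[1.7392, 2.1332]  x^+=[1.8556, 0.4154]  P^+=[0.2054 0.0378; 0.0378 0.2706]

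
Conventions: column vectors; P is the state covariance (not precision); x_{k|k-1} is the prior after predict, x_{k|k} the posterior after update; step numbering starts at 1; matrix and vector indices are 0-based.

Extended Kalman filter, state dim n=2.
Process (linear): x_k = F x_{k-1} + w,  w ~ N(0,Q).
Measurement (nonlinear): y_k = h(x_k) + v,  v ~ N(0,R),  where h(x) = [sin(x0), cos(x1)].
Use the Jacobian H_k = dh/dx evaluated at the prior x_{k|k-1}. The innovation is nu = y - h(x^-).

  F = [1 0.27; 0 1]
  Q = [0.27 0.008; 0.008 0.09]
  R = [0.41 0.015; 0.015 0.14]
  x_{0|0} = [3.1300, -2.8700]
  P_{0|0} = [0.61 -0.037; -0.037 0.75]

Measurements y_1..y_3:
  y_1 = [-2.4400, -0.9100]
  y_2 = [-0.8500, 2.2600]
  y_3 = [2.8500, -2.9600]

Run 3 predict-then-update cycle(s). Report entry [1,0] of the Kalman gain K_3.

step 1: x^-=[2.3551, -2.8700]  P^-=[0.9147 0.1735; 0.1735 0.8400]  H_jac=[-0.7063 0.0000; 0.0000 0.2683]  S=[0.8663 -0.0179; -0.0179 0.2005]  K=[-0.7423 0.1660; -0.1185 1.1136]  nu=[-3.1479, 0.0533]  x^+=[4.7007, -2.4376]  P^+=[0.4274 0.0451; 0.0451 0.5745]
step 2: x^-=[4.0425, -2.4376]  P^-=[0.7636 0.2082; 0.2082 0.6645]  H_jac=[-0.6209 0.0000; 0.0000 0.6472]  S=[0.7044 -0.0687; -0.0687 0.4184]  K=[-0.6521 0.2151; -0.0847 1.0141]  nu=[-0.0661, 3.0223]  x^+=[4.7357, 0.6330]  P^+=[0.4254 0.0314; 0.0314 0.2174]
step 3: x^-=[4.9066, 0.6330]  P^-=[0.7283 0.0981; 0.0981 0.3074]  H_jac=[0.1930 0.0000; 0.0000 -0.5915]  S=[0.4371 0.0038; 0.0038 0.2476]  K=[0.3237 -0.2394; 0.0497 -0.7353]  nu=[3.8312, -3.7663]  x^+=[7.0483, 3.5927]  P^+=[0.6689 0.0485; 0.0485 0.1728]

K[1,0] = 0.0497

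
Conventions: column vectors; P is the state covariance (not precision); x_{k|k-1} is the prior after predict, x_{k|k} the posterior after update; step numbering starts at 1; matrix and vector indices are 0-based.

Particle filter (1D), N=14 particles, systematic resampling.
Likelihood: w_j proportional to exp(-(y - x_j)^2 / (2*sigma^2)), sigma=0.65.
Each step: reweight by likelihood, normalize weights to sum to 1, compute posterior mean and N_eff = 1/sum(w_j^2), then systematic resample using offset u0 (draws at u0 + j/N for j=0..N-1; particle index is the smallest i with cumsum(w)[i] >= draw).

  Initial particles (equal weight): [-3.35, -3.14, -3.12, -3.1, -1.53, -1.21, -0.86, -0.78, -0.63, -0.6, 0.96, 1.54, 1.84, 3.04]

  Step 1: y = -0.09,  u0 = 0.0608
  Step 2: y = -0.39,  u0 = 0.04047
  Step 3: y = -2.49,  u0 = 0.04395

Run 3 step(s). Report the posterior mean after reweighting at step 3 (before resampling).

step 1: w=[0.0000, 0.0000, 0.0000, 0.0000, 0.0273, 0.0720, 0.1575, 0.1809, 0.2250, 0.2335, 0.0862, 0.0137, 0.0039, 0.0000]  mean=-0.5764  Neff=5.6737  idx=[5, 6, 6, 7, 7, 7, 8, 8, 8, 9, 9, 9, 10, 11]
step 2: w=[0.0439, 0.0749, 0.0749, 0.0813, 0.0813, 0.0813, 0.0909, 0.0909, 0.0909, 0.0924, 0.0924, 0.0924, 0.0113, 0.0012]  mean=-0.6977  Neff=11.9743  idx=[0, 1, 2, 3, 4, 5, 6, 7, 7, 8, 9, 10, 11, 11]
step 3: w=[0.3202, 0.0959, 0.0959, 0.0699, 0.0699, 0.0699, 0.0371, 0.0371, 0.0371, 0.0371, 0.0325, 0.0325, 0.0325, 0.0325]  mean=-0.8874  Neff=6.8831  idx=[0, 0, 0, 0, 1, 1, 2, 3, 4, 5, 6, 8, 10, 13]

post_mean = -0.8874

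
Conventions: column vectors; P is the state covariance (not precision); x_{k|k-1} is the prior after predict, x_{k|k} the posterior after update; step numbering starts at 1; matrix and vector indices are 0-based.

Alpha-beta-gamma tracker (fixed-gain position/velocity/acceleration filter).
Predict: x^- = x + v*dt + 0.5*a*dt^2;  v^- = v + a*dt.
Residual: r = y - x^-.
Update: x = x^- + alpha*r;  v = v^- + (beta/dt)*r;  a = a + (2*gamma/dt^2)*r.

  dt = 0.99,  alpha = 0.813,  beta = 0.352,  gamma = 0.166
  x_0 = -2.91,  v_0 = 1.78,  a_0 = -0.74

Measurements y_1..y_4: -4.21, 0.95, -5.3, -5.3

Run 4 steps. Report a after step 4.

step 1: x_pred=-1.5104  r=-2.6996  x^+=-3.7052  v^+=0.0876  a^+=-1.6545
step 2: x_pred=-4.4293  r=5.3793  x^+=-0.0559  v^+=0.3623  a^+=0.1677
step 3: x_pred=0.3849  r=-5.6849  x^+=-4.2369  v^+=-1.4930  a^+=-1.7580
step 4: x_pred=-6.5765  r=1.2765  x^+=-5.5387  v^+=-2.7795  a^+=-1.3256

a_post = -1.3256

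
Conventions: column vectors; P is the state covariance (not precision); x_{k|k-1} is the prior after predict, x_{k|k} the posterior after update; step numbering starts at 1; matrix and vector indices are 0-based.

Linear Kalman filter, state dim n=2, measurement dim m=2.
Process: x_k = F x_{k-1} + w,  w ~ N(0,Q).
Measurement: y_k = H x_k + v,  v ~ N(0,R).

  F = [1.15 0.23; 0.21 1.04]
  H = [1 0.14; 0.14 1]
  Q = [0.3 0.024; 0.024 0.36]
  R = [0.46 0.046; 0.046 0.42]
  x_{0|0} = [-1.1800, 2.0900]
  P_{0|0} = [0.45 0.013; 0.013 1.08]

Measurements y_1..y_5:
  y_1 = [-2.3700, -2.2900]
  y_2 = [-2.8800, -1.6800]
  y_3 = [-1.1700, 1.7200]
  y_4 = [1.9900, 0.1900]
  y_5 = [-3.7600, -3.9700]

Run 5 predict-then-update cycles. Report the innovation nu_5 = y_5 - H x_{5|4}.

innov = [-4.2371, -4.4711]

step 1: x^-=[-0.8763, 1.9258]  P^-=[0.9591 0.4072; 0.4072 1.5537]  S=[1.5636 0.8130; 0.8130 2.1065]  K=[0.6458 0.0078; 0.0025 0.7637]  nu=[-1.7633, -4.0931]  x^+=[-2.0470, -1.2044]  P^+=[0.2987 -0.0088; -0.0088 0.3221]
step 2: x^-=[-2.6311, -1.6824]  P^-=[0.7074 0.1622; 0.1622 0.7177]  S=[1.2268 0.4109; 0.4109 1.1970]  K=[0.5898 0.0158; 0.0078 0.6159]  nu=[-0.0134, 0.3708]  x^+=[-2.6331, -1.4542]  P^+=[0.2726 -0.0044; -0.0044 0.2596]
step 3: x^-=[-3.3626, -2.0653]  P^-=[0.6720 0.1465; 0.1465 0.6509]  S=[1.1857 0.3805; 0.3805 1.1251]  K=[0.5782 0.0182; 0.0099 0.5934]  nu=[2.4817, 4.2561]  x^+=[-1.8501, 0.4849]  P^+=[0.2672 -0.0032; -0.0032 0.2501]
step 4: x^-=[-2.0161, 0.1158]  P^-=[0.6650 0.1444; 0.1444 0.6409]  S=[1.1780 0.3761; 0.3761 1.1144]  K=[0.5756 0.0189; 0.0105 0.5897]  nu=[3.9899, 0.3564]  x^+=[0.2874, 0.3679]  P^+=[0.2661 -0.0028; -0.0028 0.2486]
step 5: x^-=[0.4151, 0.4430]  P^-=[0.6635 0.1442; 0.1442 0.6393]  S=[1.1764 0.3754; 0.3754 1.1127]  K=[0.5751 0.0190; 0.0106 0.5891]  nu=[-4.2371, -4.4711]  x^+=[-2.1067, -2.2362]  P^+=[0.2658 -0.0028; -0.0028 0.2483]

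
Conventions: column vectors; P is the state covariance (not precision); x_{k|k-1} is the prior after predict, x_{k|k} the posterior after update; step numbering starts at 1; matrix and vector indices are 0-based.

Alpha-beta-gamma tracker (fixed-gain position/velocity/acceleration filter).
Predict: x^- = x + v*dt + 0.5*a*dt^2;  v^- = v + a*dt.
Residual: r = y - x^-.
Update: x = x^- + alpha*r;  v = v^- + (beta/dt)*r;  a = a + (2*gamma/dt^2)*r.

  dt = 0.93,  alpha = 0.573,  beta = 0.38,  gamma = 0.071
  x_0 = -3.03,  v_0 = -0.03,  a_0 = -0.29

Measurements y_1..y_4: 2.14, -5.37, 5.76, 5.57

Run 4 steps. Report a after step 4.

a_post = 0.9862

step 1: x_pred=-3.1833  r=5.3233  x^+=-0.1331  v^+=1.8754  a^+=0.5840
step 2: x_pred=1.8636  r=-7.2336  x^+=-2.2812  v^+=-0.5372  a^+=-0.6036
step 3: x_pred=-3.0418  r=8.8018  x^+=2.0016  v^+=2.4979  a^+=0.8415
step 4: x_pred=4.6886  r=0.8814  x^+=5.1936  v^+=3.6406  a^+=0.9862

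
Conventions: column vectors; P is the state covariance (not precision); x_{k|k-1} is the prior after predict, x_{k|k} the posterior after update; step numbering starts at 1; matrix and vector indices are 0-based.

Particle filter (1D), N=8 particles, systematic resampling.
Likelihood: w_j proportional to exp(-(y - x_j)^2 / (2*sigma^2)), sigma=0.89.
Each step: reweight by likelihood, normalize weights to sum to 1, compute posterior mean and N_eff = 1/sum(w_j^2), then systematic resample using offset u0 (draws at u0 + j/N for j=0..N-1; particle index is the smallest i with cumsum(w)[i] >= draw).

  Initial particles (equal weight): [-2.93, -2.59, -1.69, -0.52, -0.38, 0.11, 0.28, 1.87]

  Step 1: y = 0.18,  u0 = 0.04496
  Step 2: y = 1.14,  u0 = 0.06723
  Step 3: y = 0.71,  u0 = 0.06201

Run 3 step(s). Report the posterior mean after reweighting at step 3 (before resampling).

step 1: w=[0.0006, 0.0021, 0.0287, 0.1916, 0.2142, 0.2603, 0.2595, 0.0430]  mean=-0.0549  Neff=4.5379  idx=[3, 3, 4, 4, 5, 5, 6, 6]
step 2: w=[0.0568, 0.0568, 0.0752, 0.0752, 0.1654, 0.1654, 0.2026, 0.2026]  mean=0.0337  Neff=6.4683  idx=[1, 3, 4, 5, 5, 6, 7, 7]
step 3: w=[0.0650, 0.0798, 0.1347, 0.1347, 0.1347, 0.1504, 0.1504, 0.1504]  mean=0.1066  Neff=7.5274  idx=[0, 2, 3, 4, 5, 5, 6, 7]

post_mean = 0.1066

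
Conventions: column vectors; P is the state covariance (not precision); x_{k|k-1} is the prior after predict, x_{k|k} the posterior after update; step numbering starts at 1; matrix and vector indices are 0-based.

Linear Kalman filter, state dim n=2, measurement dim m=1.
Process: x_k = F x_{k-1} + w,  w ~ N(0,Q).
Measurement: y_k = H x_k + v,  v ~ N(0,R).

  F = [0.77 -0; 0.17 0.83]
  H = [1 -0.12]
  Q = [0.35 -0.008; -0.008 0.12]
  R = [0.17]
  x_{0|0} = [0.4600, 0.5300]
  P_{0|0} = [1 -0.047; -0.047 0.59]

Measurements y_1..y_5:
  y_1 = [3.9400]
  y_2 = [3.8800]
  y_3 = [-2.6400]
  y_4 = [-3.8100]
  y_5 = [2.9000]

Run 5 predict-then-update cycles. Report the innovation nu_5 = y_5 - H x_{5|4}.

step 1: x^-=[0.3542, 0.5181]  P^-=[0.9429 0.0929; 0.0929 0.5421]  S=[1.0984]  K=[0.8483; 0.0253]  nu=[3.6480]  x^+=[3.4487, 0.6105]  P^+=[0.1525 0.0693; 0.0693 0.5414]
step 2: x^-=[2.6555, 1.0930]  P^-=[0.4404 0.0562; 0.0562 0.5169]  S=[0.6044]  K=[0.7176; -0.0096]  nu=[1.3557]  x^+=[3.6283, 1.0800]  P^+=[0.1292 0.0604; 0.0604 0.5169]
step 3: x^-=[2.7938, 1.5132]  P^-=[0.4266 0.0475; 0.0475 0.4968]  S=[0.5924]  K=[0.7106; -0.0204]  nu=[-5.2522]  x^+=[-0.9383, 1.6205]  P^+=[0.1275 0.0561; 0.0561 0.4966]
step 4: x^-=[-0.7225, 1.1855]  P^-=[0.4256 0.0446; 0.0446 0.4816]  S=[0.5919]  K=[0.7101; -0.0224]  nu=[-2.9453]  x^+=[-2.8139, 1.2514]  P^+=[0.1272 0.0540; 0.0540 0.4813]
step 5: x^-=[-2.1667, 0.5603]  P^-=[0.4254 0.0431; 0.0431 0.4705]  S=[0.5918]  K=[0.7101; -0.0225]  nu=[5.1339]  x^+=[1.4787, 0.4447]  P^+=[0.1270 0.0526; 0.0526 0.4702]

innov = [5.1339]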